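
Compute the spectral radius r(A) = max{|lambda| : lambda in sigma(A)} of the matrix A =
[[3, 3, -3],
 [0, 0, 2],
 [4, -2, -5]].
r(A) ≈ 3.6711

The eigenvalues of A are the roots of its characteristic polynomial. With M = A (coefficients from the trace, the sum of principal 2x2 minors, and det A):
  p(λ) = det(λ I - M) = λ^3 + 2λ^2 + λ - 36.
No integer candidate from the rational root theorem (±divisors of 36) is a root, so the roots are irrational. The cubic discriminant is Δ = -35136 < 0, so there is one real root and a complex-conjugate pair. p(2) = -18 and p(3) = 12 have opposite signs, so a root lies in (2, 3); Newton's method refines it to λ ≈ 2.6711. Dividing out (λ - (2.6711)) leaves approximately λ^2 + 4.6711λ + 13.4773. For λ^2 + 4.6711λ + 13.4773 the discriminant is -32.0897. It is negative, so the remaining roots are the complex-conjugate pair λ ≈ -2.3356 ± 2.8324i. Their product equals the constant term, so |λ|^2 ≈ 13.4773 and |λ| ≈ 3.6711.
Thus the eigenvalues (to 4 decimals) are 2.6711 (modulus 2.6711); -2.3356 ± 2.8324i (modulus 3.6711). The spectral radius is the largest modulus: r(A) ≈ 3.6711. (Cross-check: r(A) ≤ ||A||_2 ≈ 7.8243; equality holds whenever A is normal, though it can also hold for some non-normal A.)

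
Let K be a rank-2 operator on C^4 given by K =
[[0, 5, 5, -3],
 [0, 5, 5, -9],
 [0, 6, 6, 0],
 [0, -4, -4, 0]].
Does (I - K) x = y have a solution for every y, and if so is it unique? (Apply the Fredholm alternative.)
(I - K) is invertible (det(I - K) = -46 ≠ 0), so for every y in C^4 the equation (I - K) x = y has a unique solution.

K has rank 2 and factors as K = U V^T = u1 v1^T + u2 v2^T with u1 = (-1, 2, -3, 2), v1 = (0, -2, -2, 0), u2 = (1, 3, 0, 0), v2 = (0, 3, 3, -3) (multiplying out reproduces the displayed K). The nonzero eigenvalues of U V^T coincide with those of the 2 x 2 matrix G = V^T U = [[v1·u1, v1·u2], [v2·u1, v2·u2]] = [[2, -6], [-9, 9]], and by the Sylvester determinant identity det(I_4 - U V^T) = det(I_2 - V^T U) = det([[-1, 6], [9, -8]]) = (-1)(-8) - (6)(9) = -46. (Direct check: I - K =
[[1, -5, -5, 3],
 [0, -4, -5, 9],
 [0, -6, -5, 0],
 [0, 4, 4, 1]]
has determinant -46.) The finite-dimensional Fredholm alternative says: either (I - K) is invertible, or ker(I - K) ≠ {0} and then range(I - K) = ker((I - K)^*)^⊥, with dim ker(I - K) = dim ker((I - K)^*). Since det(I - K) ≠ 0, 1 is not an eigenvalue of K and ker(I - K) = {0}, so we are in the first case: for every y there is a unique x = (I - K)^(-1) y. (Explicitly, by the Woodbury identity, (I - U V^T)^(-1) = I + U (I_2 - G)^(-1) V^T.)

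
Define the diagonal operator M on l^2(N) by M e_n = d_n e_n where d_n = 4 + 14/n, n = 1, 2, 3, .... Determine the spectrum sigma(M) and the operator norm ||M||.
sigma(M) = {4 + 14/n : n ≥ 1} ∪ {4}; ||M|| = 18

A bounded diagonal operator on l^2 with diagonal entries d_n has spectrum equal to the closure of {d_n : n ≥ 1}: every d_n is an eigenvalue (with eigenvector e_n), so {d_n} ⊂ sigma(M); the spectrum is closed, so its closure is too; and for lambda not in the closure, (M - lambda I) has bounded inverse (the diagonal entries 1/(d_n - lambda) are bounded). For our sequence d_n = 4 + 14/n, n = 1, 2, 3, ...:
  - {d_n} = {4 + 14/n : n ≥ 1}; the only limit point is 4
  - closure = {4 + 14/n : n ≥ 1} ∪ {4}
For the norm: a diagonal operator has ||M|| = sup_n |d_n|. Here d_n = 4 + 14/n is positive and decreasing, so sup_n |d_n| = d_1 = 4 + 14 = 18. So ||M|| = 18.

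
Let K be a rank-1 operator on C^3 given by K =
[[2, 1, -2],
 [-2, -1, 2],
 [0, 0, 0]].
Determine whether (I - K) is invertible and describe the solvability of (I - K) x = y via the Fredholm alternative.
(I - K) is singular (det(I - K) = 0, i.e. 1 ∈ sigma(K)). (I - K) x = y is solvable iff y ⊥ ker((I - K)^*) = span{(2, 1, -2)}, i.e. iff 2y_1 + y_2 - 2y_3 = 0. When solvable, the solutions are x = y + c·(1, -1, 0), c arbitrary (ker(I - K) = span{(1, -1, 0)}, dimension 1).

K has rank 1, so it is an outer product K = u v^T: every row of K is a multiple of one row vector. Reading off the entries, u = (1, -1, 0) and v = (2, 1, -2) (row i of K equals u_i·v^T). A rank-one matrix u v^T satisfies K u = u (v·u) and kills the (2)-dimensional subspace v^⊥, so its characteristic polynomial is lambda^2 (lambda - v·u) with v·u = tr K = 1. Hence the eigenvalues of I - K are 1 (multiplicity 2) and 1 - (1) = 0, so det(I - K) = 0. (Direct check: I - K =
[[-1, -1, 2],
 [2, 2, -2],
 [0, 0, 1]]
has determinant 0.) So 1 is an eigenvalue of K and (I - K) is not invertible. The finite-dimensional Fredholm alternative says: either (I - K) is invertible, or ker(I - K) ≠ {0} and then range(I - K) = ker((I - K)^*)^⊥, with dim ker(I - K) = dim ker((I - K)^*). We are in the second case, so we need both kernels. Kernel of I - K: (I - K) u = u - u (v·u) = u - u = 0, so ker(I - K) = span{u} = span{(1, -1, 0)} (it is exactly 1-dimensional because rank(I - K) = 2). Kernel of the adjoint: K is real, so (I - K)^* = I - K^T = I - v u^T, and (I - v u^T) v = v - v (u·v) = 0; hence ker((I - K)^*) = span{v} = span{(2, 1, -2)}. Therefore (I - K) x = y is solvable iff <y, v> = 0, i.e. iff 2y_1 + y_2 - 2y_3 = 0. When this holds, K y = u (v·y) = 0, so (I - K) y = y and x = y is a particular solution; the full solution set is the line x = y + c·u = y + c·(1, -1, 0), c ∈ C.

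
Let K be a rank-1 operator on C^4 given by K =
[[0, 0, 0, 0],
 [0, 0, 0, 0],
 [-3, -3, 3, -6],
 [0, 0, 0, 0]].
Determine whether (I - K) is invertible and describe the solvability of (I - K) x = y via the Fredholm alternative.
(I - K) is invertible (det(I - K) = -2 ≠ 0), so for every y in C^4 the equation (I - K) x = y has a unique solution.

K has rank 1, so it is an outer product K = u v^T: every row of K is a multiple of one row vector. Reading off the entries, u = (0, 0, -3, 0) and v = (1, 1, -1, 2) (row i of K equals u_i·v^T). A rank-one matrix u v^T satisfies K u = u (v·u) and kills the (3)-dimensional subspace v^⊥, so its characteristic polynomial is lambda^3 (lambda - v·u) with v·u = tr K = 3. Hence the eigenvalues of I - K are 1 (multiplicity 3) and 1 - (3) = -2, so det(I - K) = -2. (Direct check: I - K =
[[1, 0, 0, 0],
 [0, 1, 0, 0],
 [3, 3, -2, 6],
 [0, 0, 0, 1]]
has determinant -2.) The finite-dimensional Fredholm alternative says: either (I - K) is invertible, or ker(I - K) ≠ {0} and then range(I - K) = ker((I - K)^*)^⊥, with dim ker(I - K) = dim ker((I - K)^*). Since det(I - K) ≠ 0, 1 is not an eigenvalue of K and ker(I - K) = {0}, so we are in the first case: for every y there is a unique x = (I - K)^(-1) y. Explicitly, by the Sherman–Morrison formula, (I - u v^T)^(-1) = I + u v^T/(1 - v·u), i.e. (I - K)^(-1) = I + K/(-2).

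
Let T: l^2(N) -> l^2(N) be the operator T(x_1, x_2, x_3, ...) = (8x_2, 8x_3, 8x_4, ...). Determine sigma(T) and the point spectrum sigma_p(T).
sigma(T) = closed disk {z in C : |z| ≤ 8}; sigma_p(T) = open disk {z in C : |z| < 8}

Note T = 8·V where V is the unit left shift (V x)_k = x_{k+1}; so sigma(T) = 8·sigma(V) and ||T|| = 8||V||. ||T x||^2 = 64sum_{k≥2} |x_k|^2 ≤ 64||x||^2, with equality on {x : x_1 = 0}, so ||T|| = 8. For any lambda with |lambda| < 8, set r = lambda/8 (|r| < 1); the vector x = (1, r, r^2, ...) is in l^2 and satisfies T x = 8(r, r^2, ...) = lambda x, so lambda is an eigenvalue. On the boundary |lambda| = 8 the geometric series diverges, so no l^2 eigenvector exists, but these lambda lie in the approximate point spectrum. Hence sigma(T) is the closed disk of radius 8 and sigma_p(T) is the open disk.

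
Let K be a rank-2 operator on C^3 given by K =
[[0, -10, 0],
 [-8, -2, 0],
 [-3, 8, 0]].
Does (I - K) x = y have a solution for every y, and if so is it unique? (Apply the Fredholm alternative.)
(I - K) is invertible (det(I - K) = -77 ≠ 0), so for every y in C^3 the equation (I - K) x = y has a unique solution.

K has rank 2 and factors as K = U V^T = u1 v1^T + u2 v2^T with u1 = (3, -1, -3), v1 = (2, -2, 0), u2 = (-2, -2, 1), v2 = (3, 2, 0) (multiplying out reproduces the displayed K). The nonzero eigenvalues of U V^T coincide with those of the 2 x 2 matrix G = V^T U = [[v1·u1, v1·u2], [v2·u1, v2·u2]] = [[8, 0], [7, -10]], and by the Sylvester determinant identity det(I_3 - U V^T) = det(I_2 - V^T U) = det([[-7, 0], [-7, 11]]) = (-7)(11) - (0)(-7) = -77. (Direct check: I - K =
[[1, 10, 0],
 [8, 3, 0],
 [3, -8, 1]]
has determinant -77.) The finite-dimensional Fredholm alternative says: either (I - K) is invertible, or ker(I - K) ≠ {0} and then range(I - K) = ker((I - K)^*)^⊥, with dim ker(I - K) = dim ker((I - K)^*). Since det(I - K) ≠ 0, 1 is not an eigenvalue of K and ker(I - K) = {0}, so we are in the first case: for every y there is a unique x = (I - K)^(-1) y. (Explicitly, by the Woodbury identity, (I - U V^T)^(-1) = I + U (I_2 - G)^(-1) V^T.)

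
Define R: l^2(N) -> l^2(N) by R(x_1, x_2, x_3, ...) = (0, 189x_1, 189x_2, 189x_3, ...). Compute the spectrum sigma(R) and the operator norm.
sigma(R) = closed disk {z in C : |z| ≤ 189}; ||R|| = 189

Note R = 189·U where U is the unit right shift (U x)_k = x_{k-1} (with x_0 := 0); so ||R|| = 189||U|| and sigma(R) = 189·sigma(U). ||R x||^2 = sum_{k≥1} |189x_k|^2 = 35721||x||^2, so ||R|| = 189 and sigma(R) ⊂ {|z| ≤ 189}. For any |lambda| < 189, the equation (R - lambda I) x = 0 forces x_1 = 0, then 189x_k = lambda x_{k+1} ⇒ x = 0, so R has no eigenvalues. But (R - lambda I) is not surjective for |lambda| < 189: solving (R - lambda I) x = e_1 would require x_n proportional to (lambda/189)^(-n), which is not in l^2. So every |lambda| < 189 lies in the residual spectrum. The boundary |lambda| = 189 is in the approximate point spectrum (the spectrum is closed). Hence sigma(R) is the closed disk of radius 189.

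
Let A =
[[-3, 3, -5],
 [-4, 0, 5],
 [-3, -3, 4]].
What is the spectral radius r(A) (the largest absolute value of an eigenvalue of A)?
r(A) ≈ 4.8359

The eigenvalues of A are the roots of its characteristic polynomial. With M = A (coefficients from the trace, the sum of principal 2x2 minors, and det A):
  p(λ) = det(λ I - M) = λ^3 - λ^2 + 102.
No integer candidate from the rational root theorem (±divisors of 102) is a root, so the roots are irrational. The cubic discriminant is Δ = -280500 < 0, so there is one real root and a complex-conjugate pair. p(-5) = -48 and p(-4) = 22 have opposite signs, so a root lies in (-5, -4); Newton's method refines it to λ ≈ -4.3617. Dividing out (λ - (-4.3617)) leaves approximately λ^2 - 5.3617λ + 23.3856. For λ^2 - 5.3617λ + 23.3856 the discriminant is -64.7953. It is negative, so the remaining roots are the complex-conjugate pair λ ≈ 2.6808 ± 4.0248i. Their product equals the constant term, so |λ|^2 ≈ 23.3856 and |λ| ≈ 4.8359.
Thus the eigenvalues (to 4 decimals) are -4.3617 (modulus 4.3617); 2.6808 ± 4.0248i (modulus 4.8359). The spectral radius is the largest modulus: r(A) ≈ 4.8359. (Cross-check: r(A) ≤ ||A||_2 ≈ 9.1152; equality holds whenever A is normal, though it can also hold for some non-normal A.)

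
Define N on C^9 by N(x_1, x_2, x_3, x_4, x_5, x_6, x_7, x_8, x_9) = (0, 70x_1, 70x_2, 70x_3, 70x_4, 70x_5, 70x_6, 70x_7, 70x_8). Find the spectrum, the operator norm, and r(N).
sigma(N) = {0}; ||N|| = 70; r(N) = 0. (N is nilpotent with N^9 = 0.)

On C^9, N is a strictly lower-triangular matrix with 70 on the subdiagonal and zeros elsewhere, so its characteristic polynomial is lambda^9 and every eigenvalue is 0: sigma(N) = {0}. For the operator norm, N e_i = 70e_{i+1} for i = 1, ..., 8 and N e_9 = 0, so the singular values of N are 70 (with multiplicity 8) and 0; hence ||N|| = 70. The spectral radius r(N) = max|lambda| = 0. Note ||N|| > r(N) — characteristic of non-normal nilpotent operators. Indeed N^9 = 0.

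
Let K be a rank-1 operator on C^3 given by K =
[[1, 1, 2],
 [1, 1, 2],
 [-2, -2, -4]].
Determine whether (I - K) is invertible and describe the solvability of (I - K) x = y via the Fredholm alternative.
(I - K) is invertible (det(I - K) = 3 ≠ 0), so for every y in C^3 the equation (I - K) x = y has a unique solution.

K has rank 1, so it is an outer product K = u v^T: every row of K is a multiple of one row vector. Reading off the entries, u = (1, 1, -2) and v = (1, 1, 2) (row i of K equals u_i·v^T). A rank-one matrix u v^T satisfies K u = u (v·u) and kills the (2)-dimensional subspace v^⊥, so its characteristic polynomial is lambda^2 (lambda - v·u) with v·u = tr K = -2. Hence the eigenvalues of I - K are 1 (multiplicity 2) and 1 - (-2) = 3, so det(I - K) = 3. (Direct check: I - K =
[[0, -1, -2],
 [-1, 0, -2],
 [2, 2, 5]]
has determinant 3.) The finite-dimensional Fredholm alternative says: either (I - K) is invertible, or ker(I - K) ≠ {0} and then range(I - K) = ker((I - K)^*)^⊥, with dim ker(I - K) = dim ker((I - K)^*). Since det(I - K) ≠ 0, 1 is not an eigenvalue of K and ker(I - K) = {0}, so we are in the first case: for every y there is a unique x = (I - K)^(-1) y. Explicitly, by the Sherman–Morrison formula, (I - u v^T)^(-1) = I + u v^T/(1 - v·u), i.e. (I - K)^(-1) = I + K/(3).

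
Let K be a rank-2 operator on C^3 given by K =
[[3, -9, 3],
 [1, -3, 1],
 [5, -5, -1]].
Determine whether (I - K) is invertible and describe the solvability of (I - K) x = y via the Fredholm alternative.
(I - K) is invertible (det(I - K) = -8 ≠ 0), so for every y in C^3 the equation (I - K) x = y has a unique solution.

K has rank 2 and factors as K = U V^T = u1 v1^T + u2 v2^T with u1 = (-3, -1, -3), v1 = (-2, 1, 1), u2 = (3, 1, 1), v2 = (-1, -2, 2) (multiplying out reproduces the displayed K). The nonzero eigenvalues of U V^T coincide with those of the 2 x 2 matrix G = V^T U = [[v1·u1, v1·u2], [v2·u1, v2·u2]] = [[2, -4], [-1, -3]], and by the Sylvester determinant identity det(I_3 - U V^T) = det(I_2 - V^T U) = det([[-1, 4], [1, 4]]) = (-1)(4) - (4)(1) = -8. (Direct check: I - K =
[[-2, 9, -3],
 [-1, 4, -1],
 [-5, 5, 2]]
has determinant -8.) The finite-dimensional Fredholm alternative says: either (I - K) is invertible, or ker(I - K) ≠ {0} and then range(I - K) = ker((I - K)^*)^⊥, with dim ker(I - K) = dim ker((I - K)^*). Since det(I - K) ≠ 0, 1 is not an eigenvalue of K and ker(I - K) = {0}, so we are in the first case: for every y there is a unique x = (I - K)^(-1) y. (Explicitly, by the Woodbury identity, (I - U V^T)^(-1) = I + U (I_2 - G)^(-1) V^T.)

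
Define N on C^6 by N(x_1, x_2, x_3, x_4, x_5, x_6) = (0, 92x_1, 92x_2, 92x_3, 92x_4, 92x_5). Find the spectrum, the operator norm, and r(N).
sigma(N) = {0}; ||N|| = 92; r(N) = 0. (N is nilpotent with N^6 = 0.)

On C^6, N is a strictly lower-triangular matrix with 92 on the subdiagonal and zeros elsewhere, so its characteristic polynomial is lambda^6 and every eigenvalue is 0: sigma(N) = {0}. For the operator norm, N e_i = 92e_{i+1} for i = 1, ..., 5 and N e_6 = 0, so the singular values of N are 92 (with multiplicity 5) and 0; hence ||N|| = 92. The spectral radius r(N) = max|lambda| = 0. Note ||N|| > r(N) — characteristic of non-normal nilpotent operators. Indeed N^6 = 0.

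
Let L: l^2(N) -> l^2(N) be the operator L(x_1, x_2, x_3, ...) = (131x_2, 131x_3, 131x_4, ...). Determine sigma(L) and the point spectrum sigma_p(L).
sigma(L) = closed disk {z in C : |z| ≤ 131}; sigma_p(L) = open disk {z in C : |z| < 131}

Note L = 131·V where V is the unit left shift (V x)_k = x_{k+1}; so sigma(L) = 131·sigma(V) and ||L|| = 131||V||. ||L x||^2 = 17161sum_{k≥2} |x_k|^2 ≤ 17161||x||^2, with equality on {x : x_1 = 0}, so ||L|| = 131. For any lambda with |lambda| < 131, set r = lambda/131 (|r| < 1); the vector x = (1, r, r^2, ...) is in l^2 and satisfies L x = 131(r, r^2, ...) = lambda x, so lambda is an eigenvalue. On the boundary |lambda| = 131 the geometric series diverges, so no l^2 eigenvector exists, but these lambda lie in the approximate point spectrum. Hence sigma(L) is the closed disk of radius 131 and sigma_p(L) is the open disk.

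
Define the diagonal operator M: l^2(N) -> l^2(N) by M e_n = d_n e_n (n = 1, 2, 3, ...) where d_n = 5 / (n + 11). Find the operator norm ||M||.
||M|| = 5/12 (attained at n = 1)

For M diagonal, ||M|| = sup_n |d_n| = sup_n 5/(n + 11). This is positive and strictly decreasing in n, so the supremum is attained at n = 1: d_1 = 5/(1 + 11) = 5/12. Hence ||M|| = 5/12.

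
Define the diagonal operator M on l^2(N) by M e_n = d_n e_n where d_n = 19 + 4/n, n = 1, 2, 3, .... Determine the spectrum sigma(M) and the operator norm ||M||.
sigma(M) = {19 + 4/n : n ≥ 1} ∪ {19}; ||M|| = 23

A bounded diagonal operator on l^2 with diagonal entries d_n has spectrum equal to the closure of {d_n : n ≥ 1}: every d_n is an eigenvalue (with eigenvector e_n), so {d_n} ⊂ sigma(M); the spectrum is closed, so its closure is too; and for lambda not in the closure, (M - lambda I) has bounded inverse (the diagonal entries 1/(d_n - lambda) are bounded). For our sequence d_n = 19 + 4/n, n = 1, 2, 3, ...:
  - {d_n} = {19 + 4/n : n ≥ 1}; the only limit point is 19
  - closure = {19 + 4/n : n ≥ 1} ∪ {19}
For the norm: a diagonal operator has ||M|| = sup_n |d_n|. Here d_n = 19 + 4/n is positive and decreasing, so sup_n |d_n| = d_1 = 19 + 4 = 23. So ||M|| = 23.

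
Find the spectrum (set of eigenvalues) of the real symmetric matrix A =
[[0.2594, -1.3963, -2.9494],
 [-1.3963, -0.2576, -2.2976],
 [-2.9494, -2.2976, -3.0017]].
sigma(A) ≈ {-6, 1, 2}

A is real symmetric, so its spectrum consists of real eigenvalues. Expanding the characteristic polynomial of the displayed matrix gives
  det(λ I - A) = p(λ) = λ^3 + (3)λ^2 + (-16)λ + (12).
Solving p(λ) = 0 yields eigenvalues ≈ -6, 1, 2. (A is shown rounded to 4 decimals, so these recover the underlying integer eigenvalues to within that precision.)
Verification: the trace of A = -3 equals the sum of eigenvalues -3, and det(A) ≈ -11.9998 matches the eigenvalue product -12.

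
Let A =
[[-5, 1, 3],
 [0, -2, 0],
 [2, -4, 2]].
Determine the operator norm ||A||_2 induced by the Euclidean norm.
||A||_2 ≈ 6.3317 (= sqrt(largest eigenvalue of A^T A))

||A||_2 = sigma_max(A) = sqrt(lambda_max(A^T A)). Form the symmetric matrix M = A^T A =
[[29, -13, -11],
 [-13, 21, -5],
 [-11, -5, 13]].
Its characteristic polynomial (trace, sum of principal 2x2 minors, determinant of M give the coefficients) is
  p(λ) = det(λ I - M) = λ^3 - 63λ^2 + 944λ - 1024.
No integer candidate from the rational root theorem (±divisors of 1024) is a root, so the roots are irrational. The cubic discriminant is Δ = 215673088 > 0, so there are three distinct real roots. p(1) = -142 and p(2) = 620 have opposite signs, so a root lies in (1, 2); Newton's method refines it to λ ≈ 1.1752. p(21) = 278 and p(22) = -100 have opposite signs, so a root lies in (21, 22); Newton's method refines it to λ ≈ 21.7346. p(40) = -64 and p(41) = 698 have opposite signs, so a root lies in (40, 41); Newton's method refines it to λ ≈ 40.0902. Check (Vieta): the three roots sum to 63, matching tr M = 63.
So the eigenvalues of A^T A are ≈ 1.1752, 21.7346, 40.0902 (all ≥ 0, as they must be for A^T A). The largest is λ_max ≈ 40.0902, hence ||A||_2 = sqrt(λ_max) ≈ 6.3317.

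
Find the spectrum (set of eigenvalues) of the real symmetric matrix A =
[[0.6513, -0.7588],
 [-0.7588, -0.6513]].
sigma(A) ≈ {-1, 1}

A is real symmetric, so its spectrum consists of real eigenvalues. Expanding the characteristic polynomial of the displayed matrix gives
  det(λ I - A) = p(λ) = λ^2 + (0)λ + (-1).
Solving p(λ) = 0 yields eigenvalues ≈ -1, 1. (A is shown rounded to 4 decimals, so these recover the underlying integer eigenvalues to within that precision.)
Verification: the trace of A = 0 equals the sum of eigenvalues 0, and det(A) ≈ -1.0000 matches the eigenvalue product -1.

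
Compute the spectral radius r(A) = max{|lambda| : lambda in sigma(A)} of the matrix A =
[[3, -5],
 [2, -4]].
r(A) = 2

The eigenvalues of A are the roots of its characteristic polynomial. With M = A (coefficients from the trace and determinant):
  p(λ) = det(λ I - M) = λ^2 + λ - 2.
For λ^2 + λ - 2 the discriminant is 9. It is a perfect square (3^2), so the roots are rational: λ = (-1 ± 3)/2 = 1, -2.
Thus the eigenvalues (to 4 decimals) are 1 (modulus 1); -2 (modulus 2). The spectral radius is the largest modulus: r(A) = 2. (Cross-check: r(A) ≤ ||A||_2 ≈ 7.3434; equality holds whenever A is normal, though it can also hold for some non-normal A.)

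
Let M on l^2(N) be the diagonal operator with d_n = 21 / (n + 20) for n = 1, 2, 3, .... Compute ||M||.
||M|| = 1 (attained at n = 1)

For M diagonal, ||M|| = sup_n |d_n| = sup_n 21/(n + 20). This is positive and strictly decreasing in n, so the supremum is attained at n = 1: d_1 = 21/(1 + 20) = 1. Hence ||M|| = 1.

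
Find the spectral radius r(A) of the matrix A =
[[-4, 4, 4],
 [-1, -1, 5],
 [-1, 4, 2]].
r(A) = (1 + sqrt(57))/2 ≈ 4.2749

The eigenvalues of A are the roots of its characteristic polynomial. With M = A (coefficients from the trace, the sum of principal 2x2 minors, and det A):
  p(λ) = det(λ I - M) = λ^3 + 3λ^2 - 18λ - 56.
By the rational root theorem any rational root is an integer divisor of 56. Testing λ = -4: p(-4) = -64 + 48 + 72 - 56 = 0, so λ = -4 is a root. Dividing out (λ + 4) leaves p(λ) = (λ + 4)(λ^2 - λ - 14). For λ^2 - λ - 14 the discriminant is 57. It is nonnegative but not a perfect square, so the roots are real and irrational: λ = (1 ± sqrt(57))/2 ≈ 4.2749, -3.2749.
Thus the eigenvalues (to 4 decimals) are 4.2749 (modulus 4.2749); -3.2749 (modulus 3.2749); -4 (modulus 4). The spectral radius is the largest modulus: r(A) = (1 + sqrt(57))/2 ≈ 4.2749. (Cross-check: r(A) ≤ ||A||_2 ≈ 8.6376; equality holds whenever A is normal, though it can also hold for some non-normal A.)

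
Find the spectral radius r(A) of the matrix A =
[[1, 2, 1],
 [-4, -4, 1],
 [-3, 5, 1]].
r(A) ≈ 4.3206

The eigenvalues of A are the roots of its characteristic polynomial. With M = A (coefficients from the trace, the sum of principal 2x2 minors, and det A):
  p(λ) = det(λ I - M) = λ^3 + 2λ^2 - λ + 39.
No integer candidate from the rational root theorem (±divisors of 39) is a root, so the roots are irrational. The cubic discriminant is Δ = -43711 < 0, so there is one real root and a complex-conjugate pair. p(-5) = -31 and p(-4) = 11 have opposite signs, so a root lies in (-5, -4); Newton's method refines it to λ ≈ -4.3206. Dividing out (λ - (-4.3206)) leaves approximately λ^2 - 2.3206λ + 9.0265. For λ^2 - 2.3206λ + 9.0265 the discriminant is -30.7207. It is negative, so the remaining roots are the complex-conjugate pair λ ≈ 1.1603 ± 2.7713i. Their product equals the constant term, so |λ|^2 ≈ 9.0265 and |λ| ≈ 3.0044.
Thus the eigenvalues (to 4 decimals) are -4.3206 (modulus 4.3206); 1.1603 ± 2.7713i (modulus 3.0044). The spectral radius is the largest modulus: r(A) ≈ 4.3206. (Cross-check: r(A) ≤ ||A||_2 ≈ 6.7503; equality holds whenever A is normal, though it can also hold for some non-normal A.)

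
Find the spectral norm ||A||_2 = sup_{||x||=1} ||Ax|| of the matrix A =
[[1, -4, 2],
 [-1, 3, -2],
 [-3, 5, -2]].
||A||_2 ≈ 8.4435 (= sqrt(largest eigenvalue of A^T A))

||A||_2 = sigma_max(A) = sqrt(lambda_max(A^T A)). Form the symmetric matrix M = A^T A =
[[11, -22, 10],
 [-22, 50, -24],
 [10, -24, 12]].
Its characteristic polynomial (trace, sum of principal 2x2 minors, determinant of M give the coefficients) is
  p(λ) = det(λ I - M) = λ^3 - 73λ^2 + 122λ - 16.
No integer candidate from the rational root theorem (±divisors of 16) is a root, so the roots are irrational. The cubic discriminant is Δ = 49714372 > 0, so there are three distinct real roots. p(0) = -16 and p(1) = 34 have opposite signs, so a root lies in (0, 1); Newton's method refines it to λ ≈ 0.1434. p(1) = 34 and p(2) = -56 have opposite signs, so a root lies in (1, 2); Newton's method refines it to λ ≈ 1.5647. p(71) = -1436 and p(72) = 3584 have opposite signs, so a root lies in (71, 72); Newton's method refines it to λ ≈ 71.2919. Check (Vieta): the three roots sum to 73, matching tr M = 73.
So the eigenvalues of A^T A are ≈ 0.1434, 1.5647, 71.2919 (all ≥ 0, as they must be for A^T A). The largest is λ_max ≈ 71.2919, hence ||A||_2 = sqrt(λ_max) ≈ 8.4435.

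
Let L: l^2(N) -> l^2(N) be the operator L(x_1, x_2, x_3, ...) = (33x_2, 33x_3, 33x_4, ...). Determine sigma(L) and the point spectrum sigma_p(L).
sigma(L) = closed disk {z in C : |z| ≤ 33}; sigma_p(L) = open disk {z in C : |z| < 33}

Note L = 33·V where V is the unit left shift (V x)_k = x_{k+1}; so sigma(L) = 33·sigma(V) and ||L|| = 33||V||. ||L x||^2 = 1089sum_{k≥2} |x_k|^2 ≤ 1089||x||^2, with equality on {x : x_1 = 0}, so ||L|| = 33. For any lambda with |lambda| < 33, set r = lambda/33 (|r| < 1); the vector x = (1, r, r^2, ...) is in l^2 and satisfies L x = 33(r, r^2, ...) = lambda x, so lambda is an eigenvalue. On the boundary |lambda| = 33 the geometric series diverges, so no l^2 eigenvector exists, but these lambda lie in the approximate point spectrum. Hence sigma(L) is the closed disk of radius 33 and sigma_p(L) is the open disk.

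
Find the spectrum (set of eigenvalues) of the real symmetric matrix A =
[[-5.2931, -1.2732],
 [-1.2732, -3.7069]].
sigma(A) ≈ {-6, -3}

A is real symmetric, so its spectrum consists of real eigenvalues. Expanding the characteristic polynomial of the displayed matrix gives
  det(λ I - A) = p(λ) = λ^2 + (9)λ + (18).
Solving p(λ) = 0 yields eigenvalues ≈ -6, -3. (A is shown rounded to 4 decimals, so these recover the underlying integer eigenvalues to within that precision.)
Verification: the trace of A = -9 equals the sum of eigenvalues -9, and det(A) ≈ 18.0000 matches the eigenvalue product 18.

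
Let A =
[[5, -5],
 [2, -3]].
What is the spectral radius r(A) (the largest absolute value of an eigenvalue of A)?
r(A) = (2 + sqrt(24))/2 ≈ 3.4495

The eigenvalues of A are the roots of its characteristic polynomial. With M = A (coefficients from the trace and determinant):
  p(λ) = det(λ I - M) = λ^2 - 2λ - 5.
For λ^2 - 2λ - 5 the discriminant is 24. It is nonnegative but not a perfect square, so the roots are real and irrational: λ = (2 ± sqrt(24))/2 ≈ 3.4495, -1.4495.
Thus the eigenvalues (to 4 decimals) are 3.4495 (modulus 3.4495); -1.4495 (modulus 1.4495). The spectral radius is the largest modulus: r(A) = (2 + sqrt(24))/2 ≈ 3.4495. (Cross-check: r(A) ≤ ||A||_2 ≈ 7.9121; equality holds whenever A is normal, though it can also hold for some non-normal A.)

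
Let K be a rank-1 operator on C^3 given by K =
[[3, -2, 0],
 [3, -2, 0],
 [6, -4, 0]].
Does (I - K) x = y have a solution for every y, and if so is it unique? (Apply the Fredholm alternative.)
(I - K) is singular (det(I - K) = 0, i.e. 1 ∈ sigma(K)). (I - K) x = y is solvable iff y ⊥ ker((I - K)^*) = span{(3, -2, 0)}, i.e. iff 3y_1 - 2y_2 = 0. When solvable, the solutions are x = y + c·(1, 1, 2), c arbitrary (ker(I - K) = span{(1, 1, 2)}, dimension 1).

K has rank 1, so it is an outer product K = u v^T: every row of K is a multiple of one row vector. Reading off the entries, u = (1, 1, 2) and v = (3, -2, 0) (row i of K equals u_i·v^T). A rank-one matrix u v^T satisfies K u = u (v·u) and kills the (2)-dimensional subspace v^⊥, so its characteristic polynomial is lambda^2 (lambda - v·u) with v·u = tr K = 1. Hence the eigenvalues of I - K are 1 (multiplicity 2) and 1 - (1) = 0, so det(I - K) = 0. (Direct check: I - K =
[[-2, 2, 0],
 [-3, 3, 0],
 [-6, 4, 1]]
has determinant 0.) So 1 is an eigenvalue of K and (I - K) is not invertible. The finite-dimensional Fredholm alternative says: either (I - K) is invertible, or ker(I - K) ≠ {0} and then range(I - K) = ker((I - K)^*)^⊥, with dim ker(I - K) = dim ker((I - K)^*). We are in the second case, so we need both kernels. Kernel of I - K: (I - K) u = u - u (v·u) = u - u = 0, so ker(I - K) = span{u} = span{(1, 1, 2)} (it is exactly 1-dimensional because rank(I - K) = 2). Kernel of the adjoint: K is real, so (I - K)^* = I - K^T = I - v u^T, and (I - v u^T) v = v - v (u·v) = 0; hence ker((I - K)^*) = span{v} = span{(3, -2, 0)}. Therefore (I - K) x = y is solvable iff <y, v> = 0, i.e. iff 3y_1 - 2y_2 = 0. When this holds, K y = u (v·y) = 0, so (I - K) y = y and x = y is a particular solution; the full solution set is the line x = y + c·u = y + c·(1, 1, 2), c ∈ C.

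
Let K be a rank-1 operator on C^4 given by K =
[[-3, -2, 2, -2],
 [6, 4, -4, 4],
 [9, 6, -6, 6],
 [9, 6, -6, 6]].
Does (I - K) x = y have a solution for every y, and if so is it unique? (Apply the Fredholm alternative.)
(I - K) is singular (det(I - K) = 0, i.e. 1 ∈ sigma(K)). (I - K) x = y is solvable iff y ⊥ ker((I - K)^*) = span{(-3, -2, 2, -2)}, i.e. iff -3y_1 - 2y_2 + 2y_3 - 2y_4 = 0. When solvable, the solutions are x = y + c·(1, -2, -3, -3), c arbitrary (ker(I - K) = span{(1, -2, -3, -3)}, dimension 1).

K has rank 1, so it is an outer product K = u v^T: every row of K is a multiple of one row vector. Reading off the entries, u = (1, -2, -3, -3) and v = (-3, -2, 2, -2) (row i of K equals u_i·v^T). A rank-one matrix u v^T satisfies K u = u (v·u) and kills the (3)-dimensional subspace v^⊥, so its characteristic polynomial is lambda^3 (lambda - v·u) with v·u = tr K = 1. Hence the eigenvalues of I - K are 1 (multiplicity 3) and 1 - (1) = 0, so det(I - K) = 0. (Direct check: I - K =
[[4, 2, -2, 2],
 [-6, -3, 4, -4],
 [-9, -6, 7, -6],
 [-9, -6, 6, -5]]
has determinant 0.) So 1 is an eigenvalue of K and (I - K) is not invertible. The finite-dimensional Fredholm alternative says: either (I - K) is invertible, or ker(I - K) ≠ {0} and then range(I - K) = ker((I - K)^*)^⊥, with dim ker(I - K) = dim ker((I - K)^*). We are in the second case, so we need both kernels. Kernel of I - K: (I - K) u = u - u (v·u) = u - u = 0, so ker(I - K) = span{u} = span{(1, -2, -3, -3)} (it is exactly 1-dimensional because rank(I - K) = 3). Kernel of the adjoint: K is real, so (I - K)^* = I - K^T = I - v u^T, and (I - v u^T) v = v - v (u·v) = 0; hence ker((I - K)^*) = span{v} = span{(-3, -2, 2, -2)}. Therefore (I - K) x = y is solvable iff <y, v> = 0, i.e. iff -3y_1 - 2y_2 + 2y_3 - 2y_4 = 0. When this holds, K y = u (v·y) = 0, so (I - K) y = y and x = y is a particular solution; the full solution set is the line x = y + c·u = y + c·(1, -2, -3, -3), c ∈ C.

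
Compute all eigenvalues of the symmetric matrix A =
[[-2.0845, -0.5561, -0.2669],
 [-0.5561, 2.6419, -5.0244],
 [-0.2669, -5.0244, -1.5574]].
sigma(A) ≈ {-5, -2, 6}

A is real symmetric, so its spectrum consists of real eigenvalues. Expanding the characteristic polynomial of the displayed matrix gives
  det(λ I - A) = p(λ) = λ^3 + (1)λ^2 + (-32)λ + (-60).
Solving p(λ) = 0 yields eigenvalues ≈ -5, -2, 6. (A is shown rounded to 4 decimals, so these recover the underlying integer eigenvalues to within that precision.)
Verification: the trace of A = -1 equals the sum of eigenvalues -1, and det(A) ≈ 60.0010 matches the eigenvalue product 60.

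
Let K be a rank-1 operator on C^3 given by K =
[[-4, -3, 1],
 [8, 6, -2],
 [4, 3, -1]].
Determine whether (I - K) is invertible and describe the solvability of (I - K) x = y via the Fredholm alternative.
(I - K) is singular (det(I - K) = 0, i.e. 1 ∈ sigma(K)). (I - K) x = y is solvable iff y ⊥ ker((I - K)^*) = span{(-4, -3, 1)}, i.e. iff -4y_1 - 3y_2 + y_3 = 0. When solvable, the solutions are x = y + c·(1, -2, -1), c arbitrary (ker(I - K) = span{(1, -2, -1)}, dimension 1).

K has rank 1, so it is an outer product K = u v^T: every row of K is a multiple of one row vector. Reading off the entries, u = (1, -2, -1) and v = (-4, -3, 1) (row i of K equals u_i·v^T). A rank-one matrix u v^T satisfies K u = u (v·u) and kills the (2)-dimensional subspace v^⊥, so its characteristic polynomial is lambda^2 (lambda - v·u) with v·u = tr K = 1. Hence the eigenvalues of I - K are 1 (multiplicity 2) and 1 - (1) = 0, so det(I - K) = 0. (Direct check: I - K =
[[5, 3, -1],
 [-8, -5, 2],
 [-4, -3, 2]]
has determinant 0.) So 1 is an eigenvalue of K and (I - K) is not invertible. The finite-dimensional Fredholm alternative says: either (I - K) is invertible, or ker(I - K) ≠ {0} and then range(I - K) = ker((I - K)^*)^⊥, with dim ker(I - K) = dim ker((I - K)^*). We are in the second case, so we need both kernels. Kernel of I - K: (I - K) u = u - u (v·u) = u - u = 0, so ker(I - K) = span{u} = span{(1, -2, -1)} (it is exactly 1-dimensional because rank(I - K) = 2). Kernel of the adjoint: K is real, so (I - K)^* = I - K^T = I - v u^T, and (I - v u^T) v = v - v (u·v) = 0; hence ker((I - K)^*) = span{v} = span{(-4, -3, 1)}. Therefore (I - K) x = y is solvable iff <y, v> = 0, i.e. iff -4y_1 - 3y_2 + y_3 = 0. When this holds, K y = u (v·y) = 0, so (I - K) y = y and x = y is a particular solution; the full solution set is the line x = y + c·u = y + c·(1, -2, -1), c ∈ C.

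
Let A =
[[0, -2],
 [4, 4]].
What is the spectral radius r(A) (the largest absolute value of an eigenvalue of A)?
r(A) = sqrt(8) ≈ 2.8284

The eigenvalues of A are the roots of its characteristic polynomial. With M = A (coefficients from the trace and determinant):
  p(λ) = det(λ I - M) = λ^2 - 4λ + 8.
For λ^2 - 4λ + 8 the discriminant is -16. It is negative, so the roots are the complex-conjugate pair λ = 2 ± (sqrt(16)/2) i ≈ 2 ± 2i. For a conjugate pair the product of the roots equals the constant term, so |λ|^2 = 8 and |λ| = sqrt(8) ≈ 2.8284.
Thus the eigenvalues (to 4 decimals) are 2 ± 2i (modulus 2.8284). The spectral radius is the largest modulus: r(A) = sqrt(8) ≈ 2.8284. (Cross-check: r(A) ≤ ||A||_2 ≈ 5.8416; equality holds whenever A is normal, though it can also hold for some non-normal A.)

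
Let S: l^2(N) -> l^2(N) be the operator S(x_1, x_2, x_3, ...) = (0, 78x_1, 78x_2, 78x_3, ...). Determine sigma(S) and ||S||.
sigma(S) = closed disk {z in C : |z| ≤ 78}; ||S|| = 78

Note S = 78·U where U is the unit right shift (U x)_k = x_{k-1} (with x_0 := 0); so ||S|| = 78||U|| and sigma(S) = 78·sigma(U). ||S x||^2 = sum_{k≥1} |78x_k|^2 = 6084||x||^2, so ||S|| = 78 and sigma(S) ⊂ {|z| ≤ 78}. For any |lambda| < 78, the equation (S - lambda I) x = 0 forces x_1 = 0, then 78x_k = lambda x_{k+1} ⇒ x = 0, so S has no eigenvalues. But (S - lambda I) is not surjective for |lambda| < 78: solving (S - lambda I) x = e_1 would require x_n proportional to (lambda/78)^(-n), which is not in l^2. So every |lambda| < 78 lies in the residual spectrum. The boundary |lambda| = 78 is in the approximate point spectrum (the spectrum is closed). Hence sigma(S) is the closed disk of radius 78.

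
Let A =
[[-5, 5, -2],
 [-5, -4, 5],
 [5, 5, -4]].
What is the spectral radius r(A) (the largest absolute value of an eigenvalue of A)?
r(A) = sqrt(80) ≈ 8.9443

The eigenvalues of A are the roots of its characteristic polynomial. With M = A (coefficients from the trace, the sum of principal 2x2 minors, and det A):
  p(λ) = det(λ I - M) = λ^3 + 13λ^2 + 66λ - 80.
By the rational root theorem any rational root is an integer divisor of 80. Testing λ = 1: p(1) = 1 + 13 + 66 - 80 = 0, so λ = 1 is a root. Dividing out (λ - 1) leaves p(λ) = (λ - 1)(λ^2 + 14λ + 80). For λ^2 + 14λ + 80 the discriminant is -124. It is negative, so the roots are the complex-conjugate pair λ = -7 ± (sqrt(124)/2) i ≈ -7 ± 5.5678i. For a conjugate pair the product of the roots equals the constant term, so |λ|^2 = 80 and |λ| = sqrt(80) ≈ 8.9443.
Thus the eigenvalues (to 4 decimals) are -7 ± 5.5678i (modulus 8.9443); 1 (modulus 1). The spectral radius is the largest modulus: r(A) = sqrt(80) ≈ 8.9443. (Cross-check: r(A) ≤ ||A||_2 ≈ 11.4927; equality holds whenever A is normal, though it can also hold for some non-normal A.)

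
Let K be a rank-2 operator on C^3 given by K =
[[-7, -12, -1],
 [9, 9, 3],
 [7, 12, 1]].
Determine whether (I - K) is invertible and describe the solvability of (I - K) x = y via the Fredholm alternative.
(I - K) is invertible (det(I - K) = 16 ≠ 0), so for every y in C^3 the equation (I - K) x = y has a unique solution.

K has rank 2 and factors as K = U V^T = u1 v1^T + u2 v2^T with u1 = (3, -3, -3), v1 = (-3, -3, -1), u2 = (1, 0, -1), v2 = (2, -3, 2) (multiplying out reproduces the displayed K). The nonzero eigenvalues of U V^T coincide with those of the 2 x 2 matrix G = V^T U = [[v1·u1, v1·u2], [v2·u1, v2·u2]] = [[3, -2], [9, 0]], and by the Sylvester determinant identity det(I_3 - U V^T) = det(I_2 - V^T U) = det([[-2, 2], [-9, 1]]) = (-2)(1) - (2)(-9) = 16. (Direct check: I - K =
[[8, 12, 1],
 [-9, -8, -3],
 [-7, -12, 0]]
has determinant 16.) The finite-dimensional Fredholm alternative says: either (I - K) is invertible, or ker(I - K) ≠ {0} and then range(I - K) = ker((I - K)^*)^⊥, with dim ker(I - K) = dim ker((I - K)^*). Since det(I - K) ≠ 0, 1 is not an eigenvalue of K and ker(I - K) = {0}, so we are in the first case: for every y there is a unique x = (I - K)^(-1) y. (Explicitly, by the Woodbury identity, (I - U V^T)^(-1) = I + U (I_2 - G)^(-1) V^T.)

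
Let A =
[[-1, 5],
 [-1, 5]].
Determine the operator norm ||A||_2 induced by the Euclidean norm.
||A||_2 = sqrt(52) ≈ 7.2111 (= sqrt(largest eigenvalue of A^T A))

||A||_2 = sigma_max(A) = sqrt(lambda_max(A^T A)). Form the symmetric matrix M = A^T A =
[[2, -10],
 [-10, 50]].
Its characteristic polynomial (trace, determinant of M give the coefficients) is
  p(λ) = det(λ I - M) = λ^2 - 52λ.
For λ^2 - 52λ the discriminant is 2704. It is a perfect square (52^2), so the roots are rational: λ = (52 ± 52)/2 = 52, 0.
So the eigenvalues of A^T A are ≈ 0, 52 (all ≥ 0, as they must be for A^T A). The largest is λ_max = 52, hence ||A||_2 = sqrt(λ_max) = sqrt(52) ≈ 7.2111.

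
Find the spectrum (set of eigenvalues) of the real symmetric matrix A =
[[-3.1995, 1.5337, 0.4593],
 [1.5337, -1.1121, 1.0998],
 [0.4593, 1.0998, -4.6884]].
sigma(A) ≈ {-5, -4, 0}

A is real symmetric, so its spectrum consists of real eigenvalues. Expanding the characteristic polynomial of the displayed matrix gives
  det(λ I - A) = p(λ) = λ^3 + (9)λ^2 + (20)λ + (0).
Solving p(λ) = 0 yields eigenvalues ≈ -5, -4, 0. (A is shown rounded to 4 decimals, so these recover the underlying integer eigenvalues to within that precision.)
Verification: the trace of A = -9 equals the sum of eigenvalues -9, and det(A) ≈ 0.0002 matches the eigenvalue product 0.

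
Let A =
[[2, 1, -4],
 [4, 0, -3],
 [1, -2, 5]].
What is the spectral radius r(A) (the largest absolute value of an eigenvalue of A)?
r(A) ≈ 6.288

The eigenvalues of A are the roots of its characteristic polynomial. With M = A (coefficients from the trace, the sum of principal 2x2 minors, and det A):
  p(λ) = det(λ I - M) = λ^3 - 7λ^2 + 4λ + 3.
No integer candidate from the rational root theorem (±divisors of 3) is a root, so the roots are irrational. The cubic discriminant is Δ = 2889 > 0, so there are three distinct real roots. p(-1) = -9 and p(0) = 3 have opposite signs, so a root lies in (-1, 0); Newton's method refines it to λ ≈ -0.4211. p(1) = 1 and p(2) = -9 have opposite signs, so a root lies in (1, 2); Newton's method refines it to λ ≈ 1.1331. p(6) = -9 and p(7) = 31 have opposite signs, so a root lies in (6, 7); Newton's method refines it to λ ≈ 6.288. Check (Vieta): the three roots sum to 7, matching tr M = 7.
Thus the eigenvalues (to 4 decimals) are -0.4211 (modulus 0.4211); 1.1331 (modulus 1.1331); 6.288 (modulus 6.288). The spectral radius is the largest modulus: r(A) ≈ 6.288. (Cross-check: r(A) ≤ ||A||_2 ≈ 7.7105; equality holds whenever A is normal, though it can also hold for some non-normal A.)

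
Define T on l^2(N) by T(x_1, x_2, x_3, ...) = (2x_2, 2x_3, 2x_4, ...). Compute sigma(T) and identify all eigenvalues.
sigma(T) = closed disk {z in C : |z| ≤ 2}; sigma_p(T) = open disk {z in C : |z| < 2}

Note T = 2·V where V is the unit left shift (V x)_k = x_{k+1}; so sigma(T) = 2·sigma(V) and ||T|| = 2||V||. ||T x||^2 = 4sum_{k≥2} |x_k|^2 ≤ 4||x||^2, with equality on {x : x_1 = 0}, so ||T|| = 2. For any lambda with |lambda| < 2, set r = lambda/2 (|r| < 1); the vector x = (1, r, r^2, ...) is in l^2 and satisfies T x = 2(r, r^2, ...) = lambda x, so lambda is an eigenvalue. On the boundary |lambda| = 2 the geometric series diverges, so no l^2 eigenvector exists, but these lambda lie in the approximate point spectrum. Hence sigma(T) is the closed disk of radius 2 and sigma_p(T) is the open disk.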